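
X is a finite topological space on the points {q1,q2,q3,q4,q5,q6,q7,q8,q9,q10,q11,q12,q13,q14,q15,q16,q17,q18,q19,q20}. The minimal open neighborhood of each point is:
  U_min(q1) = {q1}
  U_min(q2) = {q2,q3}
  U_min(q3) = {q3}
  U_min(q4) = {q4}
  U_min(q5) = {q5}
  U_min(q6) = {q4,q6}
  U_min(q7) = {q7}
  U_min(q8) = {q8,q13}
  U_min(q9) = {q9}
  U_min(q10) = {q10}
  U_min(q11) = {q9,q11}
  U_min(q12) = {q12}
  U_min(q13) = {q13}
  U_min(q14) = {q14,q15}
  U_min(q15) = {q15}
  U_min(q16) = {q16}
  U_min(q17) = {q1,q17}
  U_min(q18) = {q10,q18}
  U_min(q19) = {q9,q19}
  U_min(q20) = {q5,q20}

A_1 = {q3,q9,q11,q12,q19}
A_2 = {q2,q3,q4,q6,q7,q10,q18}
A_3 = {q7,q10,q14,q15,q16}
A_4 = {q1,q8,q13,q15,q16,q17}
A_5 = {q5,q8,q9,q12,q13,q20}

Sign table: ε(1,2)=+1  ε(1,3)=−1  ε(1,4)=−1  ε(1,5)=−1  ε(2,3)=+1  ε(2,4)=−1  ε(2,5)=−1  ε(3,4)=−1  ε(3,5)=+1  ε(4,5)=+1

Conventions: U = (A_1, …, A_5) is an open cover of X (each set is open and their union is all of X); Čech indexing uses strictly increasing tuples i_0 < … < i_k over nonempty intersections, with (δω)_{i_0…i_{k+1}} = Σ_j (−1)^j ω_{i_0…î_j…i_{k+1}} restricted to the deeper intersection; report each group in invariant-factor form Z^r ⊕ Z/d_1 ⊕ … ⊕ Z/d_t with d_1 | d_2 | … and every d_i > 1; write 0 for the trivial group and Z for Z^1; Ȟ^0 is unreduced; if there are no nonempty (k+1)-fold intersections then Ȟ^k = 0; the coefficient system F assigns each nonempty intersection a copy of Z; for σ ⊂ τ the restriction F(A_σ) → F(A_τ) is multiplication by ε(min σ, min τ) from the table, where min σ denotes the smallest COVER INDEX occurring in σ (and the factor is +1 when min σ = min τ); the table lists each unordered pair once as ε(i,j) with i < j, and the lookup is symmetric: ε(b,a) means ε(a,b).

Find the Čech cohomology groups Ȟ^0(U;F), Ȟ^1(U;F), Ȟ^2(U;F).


intersection data:
  A12={q3} A15={q9,q12} A23={q7,q10} A34={q15,q16} A45={q8,q13}
C dims 5,5; δ0: rk 4, SNF 1^4
Ȟ^0 = (5 − 4) − 0 = 1, so Ȟ^0 ≅ Z
Ȟ^1 = (5 − 0) − 4 = 1, so Ȟ^1 ≅ Z
Ȟ^2 = (0 − 0) − 0 = 0, so Ȟ^2 ≅ 0

Ȟ^0 ≅ Z, Ȟ^1 ≅ Z, Ȟ^2 ≅ 0


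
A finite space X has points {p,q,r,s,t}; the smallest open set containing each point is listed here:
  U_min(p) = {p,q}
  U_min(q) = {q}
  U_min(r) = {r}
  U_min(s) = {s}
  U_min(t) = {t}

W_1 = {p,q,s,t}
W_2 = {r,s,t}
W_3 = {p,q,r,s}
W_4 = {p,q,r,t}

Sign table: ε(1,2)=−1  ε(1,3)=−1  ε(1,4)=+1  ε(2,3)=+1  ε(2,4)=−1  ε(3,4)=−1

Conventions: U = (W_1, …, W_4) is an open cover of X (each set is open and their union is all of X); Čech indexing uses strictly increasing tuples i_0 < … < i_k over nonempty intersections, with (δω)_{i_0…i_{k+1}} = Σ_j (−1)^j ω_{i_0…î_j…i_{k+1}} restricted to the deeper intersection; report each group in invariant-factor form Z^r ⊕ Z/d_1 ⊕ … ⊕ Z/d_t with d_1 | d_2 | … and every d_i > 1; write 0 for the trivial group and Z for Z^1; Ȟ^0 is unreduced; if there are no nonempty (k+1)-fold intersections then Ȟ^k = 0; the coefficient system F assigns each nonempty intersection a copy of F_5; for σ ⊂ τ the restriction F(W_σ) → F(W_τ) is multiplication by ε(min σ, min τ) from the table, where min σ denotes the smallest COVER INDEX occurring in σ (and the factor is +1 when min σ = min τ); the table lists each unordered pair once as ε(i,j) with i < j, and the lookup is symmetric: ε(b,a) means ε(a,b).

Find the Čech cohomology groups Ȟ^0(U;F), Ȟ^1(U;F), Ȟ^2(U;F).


nonempty overlaps:
  W12={s,t} W13={p,q,s} W14={p,q,t} W23={r,s} W24={r,t} W34={p,q,r}
  W123={s} W124={t} W134={p,q} W234={r}
C dims 4,6,4; δ0: rk_F5 3; δ1: rk_F5 3
degree 0: 4−3−0 = 1 → Ȟ^0 ≅ Z/5
degree 1: 6−3−3 = 0 → Ȟ^1 ≅ 0
degree 2: 4−0−3 = 1 → Ȟ^2 ≅ Z/5

Ȟ^0(U;F) ≅ Z/5; Ȟ^1(U;F) ≅ 0; Ȟ^2(U;F) ≅ Z/5


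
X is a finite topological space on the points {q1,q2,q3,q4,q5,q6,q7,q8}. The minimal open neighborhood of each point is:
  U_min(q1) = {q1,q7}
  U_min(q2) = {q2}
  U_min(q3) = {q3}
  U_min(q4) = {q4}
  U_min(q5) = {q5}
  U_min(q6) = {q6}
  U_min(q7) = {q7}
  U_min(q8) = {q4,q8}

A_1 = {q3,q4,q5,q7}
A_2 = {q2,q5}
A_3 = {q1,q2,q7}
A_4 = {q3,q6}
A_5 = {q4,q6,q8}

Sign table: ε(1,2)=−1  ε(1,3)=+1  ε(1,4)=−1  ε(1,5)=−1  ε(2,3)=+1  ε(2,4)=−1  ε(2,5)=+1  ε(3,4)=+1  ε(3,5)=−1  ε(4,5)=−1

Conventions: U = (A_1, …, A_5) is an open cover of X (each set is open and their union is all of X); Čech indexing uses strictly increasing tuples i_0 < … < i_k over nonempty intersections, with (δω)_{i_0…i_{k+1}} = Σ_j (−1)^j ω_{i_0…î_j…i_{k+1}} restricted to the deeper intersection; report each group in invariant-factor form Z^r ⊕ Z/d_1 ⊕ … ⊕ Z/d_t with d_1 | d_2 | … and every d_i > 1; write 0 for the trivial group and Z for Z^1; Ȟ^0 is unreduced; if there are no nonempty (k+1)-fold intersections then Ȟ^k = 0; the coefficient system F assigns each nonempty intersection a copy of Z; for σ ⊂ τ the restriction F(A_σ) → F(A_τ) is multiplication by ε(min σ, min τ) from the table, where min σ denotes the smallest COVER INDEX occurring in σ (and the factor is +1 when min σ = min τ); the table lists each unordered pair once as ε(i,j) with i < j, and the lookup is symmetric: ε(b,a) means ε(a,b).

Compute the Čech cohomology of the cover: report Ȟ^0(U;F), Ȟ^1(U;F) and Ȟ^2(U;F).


nonempty overlaps:
  A12={q5} A13={q7} A14={q3} A15={q4} A23={q2} A45={q6}
C dims 5,6; δ0: rk 5, SNF 1^4·2
degree 0: 5−5−0 = 0 → Ȟ^0 ≅ 0
degree 1: 6−0−5 = 1 plus torsion [2] → Ȟ^1 ≅ Z ⊕ Z/2
degree 2: 0−0−0 = 0 → Ȟ^2 ≅ 0

Ȟ^0 ≅ 0; Ȟ^1 ≅ Z ⊕ Z/2; Ȟ^2 ≅ 0


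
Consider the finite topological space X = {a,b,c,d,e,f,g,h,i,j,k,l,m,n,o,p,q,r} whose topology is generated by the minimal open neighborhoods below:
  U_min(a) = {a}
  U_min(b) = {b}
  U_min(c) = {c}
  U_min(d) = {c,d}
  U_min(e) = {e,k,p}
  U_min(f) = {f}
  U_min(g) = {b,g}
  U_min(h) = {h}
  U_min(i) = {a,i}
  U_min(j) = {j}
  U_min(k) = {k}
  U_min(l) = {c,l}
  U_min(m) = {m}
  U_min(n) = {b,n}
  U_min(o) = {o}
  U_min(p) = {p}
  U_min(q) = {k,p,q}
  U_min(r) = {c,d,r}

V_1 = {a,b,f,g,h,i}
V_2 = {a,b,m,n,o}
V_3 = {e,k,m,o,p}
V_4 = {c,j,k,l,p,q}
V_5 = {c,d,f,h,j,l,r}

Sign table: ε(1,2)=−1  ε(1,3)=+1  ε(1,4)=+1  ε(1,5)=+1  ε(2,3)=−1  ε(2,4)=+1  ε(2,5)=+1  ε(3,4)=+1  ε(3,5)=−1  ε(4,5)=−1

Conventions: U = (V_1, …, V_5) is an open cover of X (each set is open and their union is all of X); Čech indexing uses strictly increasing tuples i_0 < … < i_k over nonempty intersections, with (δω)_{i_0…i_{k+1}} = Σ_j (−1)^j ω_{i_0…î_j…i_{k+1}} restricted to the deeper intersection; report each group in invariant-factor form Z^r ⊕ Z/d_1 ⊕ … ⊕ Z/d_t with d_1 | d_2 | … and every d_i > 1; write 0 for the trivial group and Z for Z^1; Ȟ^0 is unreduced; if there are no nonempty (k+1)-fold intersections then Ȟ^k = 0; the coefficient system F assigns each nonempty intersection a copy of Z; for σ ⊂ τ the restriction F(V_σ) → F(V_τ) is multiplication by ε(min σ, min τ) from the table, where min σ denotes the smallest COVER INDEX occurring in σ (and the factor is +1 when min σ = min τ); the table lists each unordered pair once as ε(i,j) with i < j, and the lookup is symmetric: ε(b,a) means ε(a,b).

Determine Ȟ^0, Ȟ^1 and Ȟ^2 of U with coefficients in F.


intersection data:
  V12={a,b} V15={f,h} V23={m,o} V34={k,p} V45={c,j,l}
C dims 5,5; δ0: rk 5, SNF 1^4·2
Ȟ^0 = (5 − 5) − 0 = 0, so Ȟ^0 ≅ 0
Ȟ^1 = (5 − 0) − 5 = 0 plus torsion [2], so Ȟ^1 ≅ Z/2
Ȟ^2 = (0 − 0) − 0 = 0, so Ȟ^2 ≅ 0

Ȟ^0 ≅ 0,  Ȟ^1 ≅ Z/2,  Ȟ^2 ≅ 0


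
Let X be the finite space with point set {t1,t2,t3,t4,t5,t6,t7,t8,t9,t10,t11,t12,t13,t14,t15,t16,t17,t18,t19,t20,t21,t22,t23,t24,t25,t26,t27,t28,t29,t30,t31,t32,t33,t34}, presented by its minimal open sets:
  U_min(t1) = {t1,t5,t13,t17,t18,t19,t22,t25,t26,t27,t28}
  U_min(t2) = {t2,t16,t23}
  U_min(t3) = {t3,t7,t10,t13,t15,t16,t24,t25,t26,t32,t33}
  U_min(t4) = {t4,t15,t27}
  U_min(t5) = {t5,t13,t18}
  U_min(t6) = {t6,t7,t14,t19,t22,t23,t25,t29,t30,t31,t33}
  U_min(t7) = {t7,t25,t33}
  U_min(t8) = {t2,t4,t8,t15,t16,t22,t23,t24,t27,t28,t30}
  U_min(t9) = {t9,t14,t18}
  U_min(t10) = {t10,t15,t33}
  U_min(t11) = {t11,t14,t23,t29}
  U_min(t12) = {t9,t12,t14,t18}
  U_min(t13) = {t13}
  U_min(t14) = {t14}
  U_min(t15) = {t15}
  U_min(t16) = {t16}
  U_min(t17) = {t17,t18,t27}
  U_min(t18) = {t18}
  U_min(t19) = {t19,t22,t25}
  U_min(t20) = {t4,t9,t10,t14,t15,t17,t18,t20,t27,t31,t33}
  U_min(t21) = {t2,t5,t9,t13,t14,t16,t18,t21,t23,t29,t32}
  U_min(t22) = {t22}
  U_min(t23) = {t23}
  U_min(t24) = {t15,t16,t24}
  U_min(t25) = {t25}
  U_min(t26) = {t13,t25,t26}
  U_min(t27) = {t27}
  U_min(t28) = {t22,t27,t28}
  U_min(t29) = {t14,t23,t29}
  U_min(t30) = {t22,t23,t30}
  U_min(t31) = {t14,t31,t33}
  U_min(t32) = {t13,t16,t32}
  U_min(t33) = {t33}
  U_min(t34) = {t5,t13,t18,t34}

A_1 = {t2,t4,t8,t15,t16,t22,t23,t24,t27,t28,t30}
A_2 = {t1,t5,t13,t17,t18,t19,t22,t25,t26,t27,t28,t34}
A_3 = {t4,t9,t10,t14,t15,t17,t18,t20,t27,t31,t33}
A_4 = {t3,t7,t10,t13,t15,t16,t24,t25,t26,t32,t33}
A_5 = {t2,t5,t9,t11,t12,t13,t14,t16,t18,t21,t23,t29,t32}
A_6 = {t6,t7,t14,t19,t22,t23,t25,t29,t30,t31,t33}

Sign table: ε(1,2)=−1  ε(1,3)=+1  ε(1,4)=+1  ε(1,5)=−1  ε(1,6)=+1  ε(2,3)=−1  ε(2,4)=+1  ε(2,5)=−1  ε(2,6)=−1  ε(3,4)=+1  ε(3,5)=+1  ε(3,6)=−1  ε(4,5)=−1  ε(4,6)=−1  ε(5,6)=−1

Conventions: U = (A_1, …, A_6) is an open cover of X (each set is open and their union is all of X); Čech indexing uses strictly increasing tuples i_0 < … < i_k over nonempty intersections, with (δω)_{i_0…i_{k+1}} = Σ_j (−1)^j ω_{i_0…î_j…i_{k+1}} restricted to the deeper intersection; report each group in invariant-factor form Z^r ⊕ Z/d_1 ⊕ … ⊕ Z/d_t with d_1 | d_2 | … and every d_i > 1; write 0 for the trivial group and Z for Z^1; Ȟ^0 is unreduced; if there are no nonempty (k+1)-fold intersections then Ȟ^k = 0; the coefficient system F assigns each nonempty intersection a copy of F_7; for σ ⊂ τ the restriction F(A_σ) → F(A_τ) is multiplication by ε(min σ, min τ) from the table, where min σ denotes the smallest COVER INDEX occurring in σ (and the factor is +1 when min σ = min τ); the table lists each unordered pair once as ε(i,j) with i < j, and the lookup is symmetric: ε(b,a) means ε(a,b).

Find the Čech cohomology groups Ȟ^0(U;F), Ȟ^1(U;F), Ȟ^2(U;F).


Ȟ^0 = 0, Ȟ^1 = 0, Ȟ^2 = Z/7

cover nerve:
  A12={t22,t27,t28} A13={t4,t15,t27} A14={t15,t16,t24} A15={t2,t16,t23} A16={t22,t23,t30} A23={t17,t18,t27} A24={t13,t25,t26} A25={t5,t13,t18} A26={t19,t22,t25} A34={t10,t15,t33} A35={t9,t14,t18} A36={t14,t31,t33} A45={t13,t16,t32} A46={t7,t25,t33} A56={t14,t23,t29}
  A123={t27} A126={t22} A134={t15} A145={t16} A156={t23} A235={t18} A245={t13} A246={t25} A346={t33} A356={t14}
C dims 6,15,10; δ0: rk_F7 6; δ1: rk_F7 9
Ȟ^0: (6−6)−0=0 ⇒ 0
Ȟ^1: (15−9)−6=0 ⇒ 0
Ȟ^2: (10−0)−9=1 ⇒ Z/7


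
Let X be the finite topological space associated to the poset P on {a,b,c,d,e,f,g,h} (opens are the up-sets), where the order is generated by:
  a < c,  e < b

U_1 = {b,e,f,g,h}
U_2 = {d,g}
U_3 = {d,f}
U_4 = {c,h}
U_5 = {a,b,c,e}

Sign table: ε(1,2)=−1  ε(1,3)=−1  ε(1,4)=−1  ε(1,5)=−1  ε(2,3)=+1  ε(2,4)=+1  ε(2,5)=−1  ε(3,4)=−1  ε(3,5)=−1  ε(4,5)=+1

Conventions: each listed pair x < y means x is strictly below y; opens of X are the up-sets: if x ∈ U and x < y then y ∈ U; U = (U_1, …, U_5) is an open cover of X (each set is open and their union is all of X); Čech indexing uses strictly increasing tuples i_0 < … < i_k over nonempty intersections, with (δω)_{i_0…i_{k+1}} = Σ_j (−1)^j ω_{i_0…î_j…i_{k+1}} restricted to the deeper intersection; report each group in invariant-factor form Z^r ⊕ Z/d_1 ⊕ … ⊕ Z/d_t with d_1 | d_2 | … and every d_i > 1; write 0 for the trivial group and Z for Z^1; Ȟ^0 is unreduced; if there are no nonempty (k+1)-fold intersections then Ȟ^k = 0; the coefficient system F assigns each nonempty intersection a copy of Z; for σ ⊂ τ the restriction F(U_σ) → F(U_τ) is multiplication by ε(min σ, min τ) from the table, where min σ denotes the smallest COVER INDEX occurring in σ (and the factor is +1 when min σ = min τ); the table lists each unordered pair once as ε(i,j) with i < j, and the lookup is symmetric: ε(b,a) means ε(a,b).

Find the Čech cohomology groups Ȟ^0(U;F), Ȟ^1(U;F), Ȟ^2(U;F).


nerve simplices:
  U12={g} U13={f} U14={h} U15={b,e} U23={d} U45={c}
C dims 5,6; δ0: rk 4, SNF 1^4
degree 0: 5−4−0 = 1 → Ȟ^0 ≅ Z
degree 1: 6−0−4 = 2 → Ȟ^1 ≅ Z^2
degree 2: 0−0−0 = 0 → Ȟ^2 ≅ 0

Ȟ^0 ≅ Z; Ȟ^1 ≅ Z^2; Ȟ^2 ≅ 0


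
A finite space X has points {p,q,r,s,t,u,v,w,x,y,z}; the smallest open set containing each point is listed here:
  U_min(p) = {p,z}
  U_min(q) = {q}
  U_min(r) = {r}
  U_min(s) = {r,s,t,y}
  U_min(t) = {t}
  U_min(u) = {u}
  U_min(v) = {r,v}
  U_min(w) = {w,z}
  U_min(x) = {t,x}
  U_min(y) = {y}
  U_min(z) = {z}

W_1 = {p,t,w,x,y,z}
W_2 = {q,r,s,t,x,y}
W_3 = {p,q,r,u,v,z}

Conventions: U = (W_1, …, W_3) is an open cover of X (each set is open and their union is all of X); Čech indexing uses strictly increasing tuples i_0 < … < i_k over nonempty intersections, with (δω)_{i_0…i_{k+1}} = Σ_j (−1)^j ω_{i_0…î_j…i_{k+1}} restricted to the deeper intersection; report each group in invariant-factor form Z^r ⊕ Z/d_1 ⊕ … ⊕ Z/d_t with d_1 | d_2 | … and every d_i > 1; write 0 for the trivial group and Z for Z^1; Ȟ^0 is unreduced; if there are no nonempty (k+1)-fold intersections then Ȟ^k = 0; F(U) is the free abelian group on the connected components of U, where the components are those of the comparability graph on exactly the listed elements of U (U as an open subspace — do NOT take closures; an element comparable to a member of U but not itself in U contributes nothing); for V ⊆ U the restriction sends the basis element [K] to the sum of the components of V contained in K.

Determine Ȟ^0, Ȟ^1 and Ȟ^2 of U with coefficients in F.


Ȟ^0 = Z^4,  Ȟ^1 = 0,  Ȟ^2 = 0

nerve of the cover:
  W12={t,x,y} W13={p,z} W23={q,r}
components per intersection:
  W1: {p,w,z} {t,x} {y}
  W2: {q} {r,s,t,x,y}
  W3: {p,z} {q} {r,v} {u}
  W12: {t,x} {y}
  W13: {p,z}
  W23: {q} {r}
C dims 9,5; δ0: rk 5, SNF 1^5
Ȟ^0 = (9 − 5) − 0 = 4, so Ȟ^0 ≅ Z^4
Ȟ^1 = (5 − 0) − 5 = 0, so Ȟ^1 ≅ 0
Ȟ^2 = (0 − 0) − 0 = 0, so Ȟ^2 ≅ 0


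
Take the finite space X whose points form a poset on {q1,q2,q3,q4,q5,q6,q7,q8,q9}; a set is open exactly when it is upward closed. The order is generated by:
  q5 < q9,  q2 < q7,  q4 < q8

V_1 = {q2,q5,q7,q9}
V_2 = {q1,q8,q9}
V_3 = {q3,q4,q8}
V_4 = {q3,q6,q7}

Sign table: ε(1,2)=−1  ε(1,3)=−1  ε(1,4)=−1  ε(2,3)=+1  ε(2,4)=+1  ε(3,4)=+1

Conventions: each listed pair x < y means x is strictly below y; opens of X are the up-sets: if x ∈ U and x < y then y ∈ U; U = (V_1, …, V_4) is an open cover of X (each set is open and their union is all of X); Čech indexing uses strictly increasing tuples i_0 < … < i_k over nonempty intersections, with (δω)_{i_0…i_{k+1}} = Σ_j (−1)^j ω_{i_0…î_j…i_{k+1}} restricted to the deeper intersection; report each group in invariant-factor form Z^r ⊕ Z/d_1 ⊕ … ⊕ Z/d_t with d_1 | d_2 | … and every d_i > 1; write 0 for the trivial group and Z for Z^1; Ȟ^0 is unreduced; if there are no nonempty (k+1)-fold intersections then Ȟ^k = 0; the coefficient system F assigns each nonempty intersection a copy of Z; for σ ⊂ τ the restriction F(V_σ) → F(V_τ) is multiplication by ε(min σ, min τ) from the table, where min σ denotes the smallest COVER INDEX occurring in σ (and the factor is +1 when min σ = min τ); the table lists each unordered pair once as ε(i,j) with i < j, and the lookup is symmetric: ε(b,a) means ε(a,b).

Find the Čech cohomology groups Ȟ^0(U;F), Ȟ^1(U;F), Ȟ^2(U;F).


nonempty intersections:
  V12={q9} V14={q7} V23={q8} V34={q3}
C dims 4,4; δ0: rk 3, SNF 1^3
Ȟ^0: (4−3)−0=1 ⇒ Z
Ȟ^1: (4−0)−3=1 ⇒ Z
Ȟ^2: (0−0)−0=0 ⇒ 0

Ȟ^0 = Z, Ȟ^1 = Z and Ȟ^2 = 0


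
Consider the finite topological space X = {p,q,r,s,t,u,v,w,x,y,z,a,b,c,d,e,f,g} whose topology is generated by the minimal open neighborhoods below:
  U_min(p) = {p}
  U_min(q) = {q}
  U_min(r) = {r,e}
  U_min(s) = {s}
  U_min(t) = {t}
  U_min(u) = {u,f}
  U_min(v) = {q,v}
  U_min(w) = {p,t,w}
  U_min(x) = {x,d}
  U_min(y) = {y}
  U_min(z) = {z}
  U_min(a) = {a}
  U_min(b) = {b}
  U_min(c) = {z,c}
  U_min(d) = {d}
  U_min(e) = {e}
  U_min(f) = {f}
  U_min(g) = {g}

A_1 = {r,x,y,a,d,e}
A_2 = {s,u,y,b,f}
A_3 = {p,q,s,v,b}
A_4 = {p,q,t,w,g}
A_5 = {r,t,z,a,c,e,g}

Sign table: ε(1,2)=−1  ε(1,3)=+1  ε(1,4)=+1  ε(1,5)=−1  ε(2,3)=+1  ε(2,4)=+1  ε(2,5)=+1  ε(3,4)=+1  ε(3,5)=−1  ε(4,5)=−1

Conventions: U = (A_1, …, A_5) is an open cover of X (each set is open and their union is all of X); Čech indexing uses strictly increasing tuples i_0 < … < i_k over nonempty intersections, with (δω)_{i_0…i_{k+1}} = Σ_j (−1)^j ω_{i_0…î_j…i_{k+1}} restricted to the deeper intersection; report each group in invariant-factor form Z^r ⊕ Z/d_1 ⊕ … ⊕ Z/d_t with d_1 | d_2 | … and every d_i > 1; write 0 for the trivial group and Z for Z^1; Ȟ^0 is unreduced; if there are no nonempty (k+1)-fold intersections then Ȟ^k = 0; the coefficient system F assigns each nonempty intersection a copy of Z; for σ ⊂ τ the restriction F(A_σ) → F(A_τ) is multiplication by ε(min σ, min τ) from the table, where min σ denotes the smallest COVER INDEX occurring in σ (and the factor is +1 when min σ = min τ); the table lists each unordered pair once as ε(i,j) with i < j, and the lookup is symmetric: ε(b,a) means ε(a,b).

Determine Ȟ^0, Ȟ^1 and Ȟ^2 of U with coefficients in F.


nerve of the cover:
  A12={y} A15={r,a,e} A23={s,b} A34={p,q} A45={t,g}
C dims 5,5; δ0: rk 5, SNF 1^4·2
Ȟ^0 = (5 − 5) − 0 = 0, so Ȟ^0 ≅ 0
Ȟ^1 = (5 − 0) − 5 = 0 plus torsion [2], so Ȟ^1 ≅ Z/2
Ȟ^2 = (0 − 0) − 0 = 0, so Ȟ^2 ≅ 0

Ȟ^0 = 0, Ȟ^1 = Z/2, Ȟ^2 = 0


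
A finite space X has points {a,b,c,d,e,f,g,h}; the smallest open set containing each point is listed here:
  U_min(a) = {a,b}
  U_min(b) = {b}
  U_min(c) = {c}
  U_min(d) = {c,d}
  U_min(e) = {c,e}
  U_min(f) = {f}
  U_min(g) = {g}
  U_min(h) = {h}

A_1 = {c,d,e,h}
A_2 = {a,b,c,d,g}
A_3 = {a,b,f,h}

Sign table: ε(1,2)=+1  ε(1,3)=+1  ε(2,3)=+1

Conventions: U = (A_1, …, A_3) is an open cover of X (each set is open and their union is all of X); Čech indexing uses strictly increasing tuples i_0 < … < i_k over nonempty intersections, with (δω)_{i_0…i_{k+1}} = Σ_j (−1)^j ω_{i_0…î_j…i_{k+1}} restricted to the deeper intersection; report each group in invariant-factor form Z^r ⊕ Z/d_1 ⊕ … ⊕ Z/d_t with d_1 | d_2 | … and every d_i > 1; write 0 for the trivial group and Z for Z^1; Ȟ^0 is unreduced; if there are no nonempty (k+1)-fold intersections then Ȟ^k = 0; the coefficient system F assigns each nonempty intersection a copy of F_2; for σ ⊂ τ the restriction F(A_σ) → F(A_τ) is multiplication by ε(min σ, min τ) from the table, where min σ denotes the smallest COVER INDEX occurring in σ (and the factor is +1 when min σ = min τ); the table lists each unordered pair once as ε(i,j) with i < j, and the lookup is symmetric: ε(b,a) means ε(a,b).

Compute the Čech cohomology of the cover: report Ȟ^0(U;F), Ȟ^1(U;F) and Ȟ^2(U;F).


nerve simplices:
  A12={c,d} A13={h} A23={a,b}
C dims 3,3; δ0: rk_F2 2
degree 0: 3−2−0 = 1 → Ȟ^0 ≅ Z/2
degree 1: 3−0−2 = 1 → Ȟ^1 ≅ Z/2
degree 2: 0−0−0 = 0 → Ȟ^2 ≅ 0

Ȟ^0(U;F) ≅ Z/2, Ȟ^1(U;F) ≅ Z/2, Ȟ^2(U;F) ≅ 0


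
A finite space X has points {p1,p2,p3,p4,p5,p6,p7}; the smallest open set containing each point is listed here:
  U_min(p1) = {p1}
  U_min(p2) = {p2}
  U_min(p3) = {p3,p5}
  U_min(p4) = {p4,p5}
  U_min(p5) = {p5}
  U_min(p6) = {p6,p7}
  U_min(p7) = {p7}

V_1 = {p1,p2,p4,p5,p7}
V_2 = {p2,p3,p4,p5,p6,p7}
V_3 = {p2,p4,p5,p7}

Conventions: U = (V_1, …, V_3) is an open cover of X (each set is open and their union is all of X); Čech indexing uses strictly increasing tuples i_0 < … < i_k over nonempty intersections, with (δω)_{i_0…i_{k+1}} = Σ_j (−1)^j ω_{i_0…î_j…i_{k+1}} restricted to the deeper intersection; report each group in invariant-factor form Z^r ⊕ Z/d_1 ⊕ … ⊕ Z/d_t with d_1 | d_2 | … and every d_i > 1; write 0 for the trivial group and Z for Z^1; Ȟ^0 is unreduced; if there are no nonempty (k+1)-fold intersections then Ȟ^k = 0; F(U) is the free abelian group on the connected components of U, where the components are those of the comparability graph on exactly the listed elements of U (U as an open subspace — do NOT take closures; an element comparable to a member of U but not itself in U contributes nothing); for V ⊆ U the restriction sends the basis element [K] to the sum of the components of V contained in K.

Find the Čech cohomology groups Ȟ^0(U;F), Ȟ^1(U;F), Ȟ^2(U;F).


nonempty intersections:
  V12={p2,p4,p5,p7} V13={p2,p4,p5,p7} V23={p2,p4,p5,p7}
  V123={p2,p4,p5,p7}
components per intersection:
  V1: {p1} {p2} {p4,p5} {p7}
  V2: {p2} {p3,p4,p5} {p6,p7}
  V3: {p2} {p4,p5} {p7}
  V12: {p2} {p4,p5} {p7}
  V13: {p2} {p4,p5} {p7}
  V23: {p2} {p4,p5} {p7}
  V123: {p2} {p4,p5} {p7}
C dims 10,9,3; δ0: rk 6, SNF 1^6; δ1: rk 3, SNF 1^3
Ȟ^0: (10−6)−0=4 ⇒ Z^4
Ȟ^1: (9−3)−6=0 ⇒ 0
Ȟ^2: (3−0)−3=0 ⇒ 0

Ȟ^0 = Z^4, Ȟ^1 = 0, Ȟ^2 = 0


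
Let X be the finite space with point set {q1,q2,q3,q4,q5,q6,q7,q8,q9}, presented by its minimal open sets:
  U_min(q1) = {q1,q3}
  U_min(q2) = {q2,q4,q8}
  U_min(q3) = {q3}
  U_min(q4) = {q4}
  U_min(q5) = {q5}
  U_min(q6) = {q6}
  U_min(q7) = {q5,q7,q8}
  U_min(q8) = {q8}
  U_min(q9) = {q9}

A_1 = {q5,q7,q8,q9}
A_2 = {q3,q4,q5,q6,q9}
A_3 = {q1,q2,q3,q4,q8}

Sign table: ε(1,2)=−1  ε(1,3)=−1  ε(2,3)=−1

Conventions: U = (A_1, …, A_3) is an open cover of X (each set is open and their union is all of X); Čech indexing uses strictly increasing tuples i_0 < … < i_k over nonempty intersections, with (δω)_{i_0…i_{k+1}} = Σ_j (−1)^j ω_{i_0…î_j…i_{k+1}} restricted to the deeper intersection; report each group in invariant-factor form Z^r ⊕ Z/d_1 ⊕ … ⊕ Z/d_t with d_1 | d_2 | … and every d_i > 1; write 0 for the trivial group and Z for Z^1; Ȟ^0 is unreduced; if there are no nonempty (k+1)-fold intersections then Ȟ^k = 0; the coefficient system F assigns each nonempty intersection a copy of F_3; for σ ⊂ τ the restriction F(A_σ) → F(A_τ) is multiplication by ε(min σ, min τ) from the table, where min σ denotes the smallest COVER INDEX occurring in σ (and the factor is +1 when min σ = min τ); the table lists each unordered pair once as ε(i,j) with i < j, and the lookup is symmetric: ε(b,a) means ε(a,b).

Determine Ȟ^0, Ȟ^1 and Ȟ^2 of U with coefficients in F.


nerve of the cover:
  A12={q5,q9} A13={q8} A23={q3,q4}
C dims 3,3; δ0: rk_F3 3
Ȟ^0 = (3 − 3) − 0 = 0, so Ȟ^0 ≅ 0
Ȟ^1 = (3 − 0) − 3 = 0, so Ȟ^1 ≅ 0
Ȟ^2 = (0 − 0) − 0 = 0, so Ȟ^2 ≅ 0

Ȟ^0(U;F) ≅ 0, Ȟ^1(U;F) ≅ 0 and Ȟ^2(U;F) ≅ 0


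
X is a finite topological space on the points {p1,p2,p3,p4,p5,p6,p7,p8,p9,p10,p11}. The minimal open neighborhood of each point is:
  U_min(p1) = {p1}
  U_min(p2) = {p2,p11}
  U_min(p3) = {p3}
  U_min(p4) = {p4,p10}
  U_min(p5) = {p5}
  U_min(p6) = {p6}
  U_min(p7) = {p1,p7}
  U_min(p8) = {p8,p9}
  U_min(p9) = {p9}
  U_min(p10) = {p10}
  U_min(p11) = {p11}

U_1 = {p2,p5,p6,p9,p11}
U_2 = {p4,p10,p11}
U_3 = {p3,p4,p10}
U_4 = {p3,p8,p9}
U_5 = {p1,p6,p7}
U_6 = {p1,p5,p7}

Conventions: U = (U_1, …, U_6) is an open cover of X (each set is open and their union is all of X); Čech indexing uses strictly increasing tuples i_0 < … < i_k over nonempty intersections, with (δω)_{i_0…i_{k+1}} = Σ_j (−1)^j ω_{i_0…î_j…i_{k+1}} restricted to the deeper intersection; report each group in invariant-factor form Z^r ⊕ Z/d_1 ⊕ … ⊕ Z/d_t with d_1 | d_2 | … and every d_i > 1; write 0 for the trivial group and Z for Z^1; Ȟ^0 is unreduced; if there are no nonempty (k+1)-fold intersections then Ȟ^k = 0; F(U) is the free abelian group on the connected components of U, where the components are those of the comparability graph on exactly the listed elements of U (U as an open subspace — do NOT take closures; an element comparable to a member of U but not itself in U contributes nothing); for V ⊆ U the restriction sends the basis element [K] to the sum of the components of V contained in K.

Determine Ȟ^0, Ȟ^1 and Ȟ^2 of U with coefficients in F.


Ȟ^0(U;F) ≅ Z^7, Ȟ^1(U;F) ≅ 0, Ȟ^2(U;F) ≅ 0

nerve of the cover:
  U12={p11} U14={p9} U15={p6} U16={p5} U23={p4,p10} U34={p3} U56={p1,p7}
components per intersection:
  U1: {p2,p11} {p5} {p6} {p9}
  U2: {p4,p10} {p11}
  U3: {p3} {p4,p10}
  U4: {p3} {p8,p9}
  U5: {p1,p7} {p6}
  U6: {p1,p7} {p5}
  U12: {p11}
  U14: {p9}
  U15: {p6}
  U16: {p5}
  U23: {p4,p10}
  U34: {p3}
  U56: {p1,p7}
C dims 14,7; δ0: rk 7, SNF 1^7
Ȟ^0 = (14 − 7) − 0 = 7, so Ȟ^0 ≅ Z^7
Ȟ^1 = (7 − 0) − 7 = 0, so Ȟ^1 ≅ 0
Ȟ^2 = (0 − 0) − 0 = 0, so Ȟ^2 ≅ 0


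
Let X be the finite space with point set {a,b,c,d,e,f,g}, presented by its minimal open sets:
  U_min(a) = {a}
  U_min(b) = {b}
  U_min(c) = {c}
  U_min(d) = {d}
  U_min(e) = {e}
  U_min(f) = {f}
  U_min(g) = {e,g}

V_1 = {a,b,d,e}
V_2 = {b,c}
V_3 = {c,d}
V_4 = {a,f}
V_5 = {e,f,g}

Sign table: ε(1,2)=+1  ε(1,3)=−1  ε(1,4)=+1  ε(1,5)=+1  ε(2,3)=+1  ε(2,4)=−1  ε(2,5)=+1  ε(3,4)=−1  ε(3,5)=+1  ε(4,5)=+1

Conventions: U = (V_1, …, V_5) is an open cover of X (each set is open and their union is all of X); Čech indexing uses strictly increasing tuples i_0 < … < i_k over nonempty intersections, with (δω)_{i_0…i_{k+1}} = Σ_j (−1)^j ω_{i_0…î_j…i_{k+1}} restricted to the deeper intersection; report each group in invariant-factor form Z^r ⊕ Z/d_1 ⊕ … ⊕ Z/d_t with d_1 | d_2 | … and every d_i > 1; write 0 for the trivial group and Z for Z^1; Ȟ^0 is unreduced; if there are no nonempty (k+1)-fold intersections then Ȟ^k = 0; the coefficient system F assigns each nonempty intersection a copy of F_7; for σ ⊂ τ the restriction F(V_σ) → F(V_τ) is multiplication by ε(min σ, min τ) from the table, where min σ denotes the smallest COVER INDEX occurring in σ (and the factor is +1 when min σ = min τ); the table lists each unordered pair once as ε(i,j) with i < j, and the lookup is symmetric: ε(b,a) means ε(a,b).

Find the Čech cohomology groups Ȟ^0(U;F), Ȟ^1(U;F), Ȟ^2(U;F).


nerve of the cover:
  V12={b} V13={d} V14={a} V15={e} V23={c} V45={f}
C dims 5,6; δ0: rk_F7 5
Ȟ^0 = (5 − 5) − 0 = 0, so Ȟ^0 ≅ 0
Ȟ^1 = (6 − 0) − 5 = 1, so Ȟ^1 ≅ Z/7
Ȟ^2 = (0 − 0) − 0 = 0, so Ȟ^2 ≅ 0

Ȟ^0(U;F) ≅ 0, Ȟ^1(U;F) ≅ Z/7 and Ȟ^2(U;F) ≅ 0


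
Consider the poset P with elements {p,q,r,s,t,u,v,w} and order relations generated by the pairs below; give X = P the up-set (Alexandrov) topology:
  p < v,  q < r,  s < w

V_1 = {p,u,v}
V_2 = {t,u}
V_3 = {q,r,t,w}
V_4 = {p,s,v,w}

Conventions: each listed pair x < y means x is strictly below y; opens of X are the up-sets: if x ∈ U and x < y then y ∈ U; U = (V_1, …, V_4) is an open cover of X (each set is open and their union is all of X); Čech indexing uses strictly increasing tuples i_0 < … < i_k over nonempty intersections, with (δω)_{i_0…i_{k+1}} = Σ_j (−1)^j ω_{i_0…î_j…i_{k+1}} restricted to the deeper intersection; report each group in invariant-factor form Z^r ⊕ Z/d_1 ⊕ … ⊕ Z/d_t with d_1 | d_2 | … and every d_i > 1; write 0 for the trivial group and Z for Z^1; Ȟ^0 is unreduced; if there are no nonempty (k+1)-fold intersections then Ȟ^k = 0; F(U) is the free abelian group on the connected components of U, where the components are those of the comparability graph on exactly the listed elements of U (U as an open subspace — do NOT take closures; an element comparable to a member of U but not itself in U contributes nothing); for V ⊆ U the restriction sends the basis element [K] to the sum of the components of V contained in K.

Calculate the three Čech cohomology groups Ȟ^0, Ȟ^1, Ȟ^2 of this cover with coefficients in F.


nonempty overlaps:
  V12={u} V14={p,v} V23={t} V34={w}
components per intersection:
  V1: {p,v} {u}
  V2: {t} {u}
  V3: {q,r} {t} {w}
  V4: {p,v} {s,w}
  V12: {u}
  V14: {p,v}
  V23: {t}
  V34: {w}
C dims 9,4; δ0: rk 4, SNF 1^4
degree 0: 9−4−0 = 5 → Ȟ^0 ≅ Z^5
degree 1: 4−0−4 = 0 → Ȟ^1 ≅ 0
degree 2: 0−0−0 = 0 → Ȟ^2 ≅ 0

Ȟ^0 = Z^5; Ȟ^1 = 0; Ȟ^2 = 0


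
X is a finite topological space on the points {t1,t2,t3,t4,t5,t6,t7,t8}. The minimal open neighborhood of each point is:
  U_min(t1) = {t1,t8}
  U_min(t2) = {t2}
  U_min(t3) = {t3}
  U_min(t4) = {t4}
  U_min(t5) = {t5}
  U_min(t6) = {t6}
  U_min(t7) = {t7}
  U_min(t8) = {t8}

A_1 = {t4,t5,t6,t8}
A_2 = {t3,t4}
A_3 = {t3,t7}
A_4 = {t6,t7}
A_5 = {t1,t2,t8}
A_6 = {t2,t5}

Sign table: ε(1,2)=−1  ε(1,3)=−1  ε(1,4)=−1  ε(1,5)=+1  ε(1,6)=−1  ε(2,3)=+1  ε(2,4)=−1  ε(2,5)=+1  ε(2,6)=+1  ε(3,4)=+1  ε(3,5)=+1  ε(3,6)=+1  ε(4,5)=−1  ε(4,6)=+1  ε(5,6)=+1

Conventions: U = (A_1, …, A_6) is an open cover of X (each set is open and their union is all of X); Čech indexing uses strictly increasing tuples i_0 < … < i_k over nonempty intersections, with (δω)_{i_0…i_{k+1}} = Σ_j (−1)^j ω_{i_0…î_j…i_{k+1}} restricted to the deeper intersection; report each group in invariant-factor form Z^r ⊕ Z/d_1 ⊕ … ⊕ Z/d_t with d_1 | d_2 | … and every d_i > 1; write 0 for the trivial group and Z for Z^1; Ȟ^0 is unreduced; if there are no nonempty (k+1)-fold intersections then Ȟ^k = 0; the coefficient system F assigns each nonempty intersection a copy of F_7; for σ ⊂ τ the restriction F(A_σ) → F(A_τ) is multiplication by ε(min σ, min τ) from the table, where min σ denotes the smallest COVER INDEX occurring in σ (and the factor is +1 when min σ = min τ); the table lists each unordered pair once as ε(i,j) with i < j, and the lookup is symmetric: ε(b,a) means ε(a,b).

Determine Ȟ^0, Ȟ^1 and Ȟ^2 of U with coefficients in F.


cover nerve:
  A12={t4} A14={t6} A15={t8} A16={t5} A23={t3} A34={t7} A56={t2}
C dims 6,7; δ0: rk_F7 6
Ȟ^0: (6−6)−0=0 ⇒ 0
Ȟ^1: (7−0)−6=1 ⇒ Z/7
Ȟ^2: (0−0)−0=0 ⇒ 0

Ȟ^0 ≅ 0,  Ȟ^1 ≅ Z/7,  Ȟ^2 ≅ 0


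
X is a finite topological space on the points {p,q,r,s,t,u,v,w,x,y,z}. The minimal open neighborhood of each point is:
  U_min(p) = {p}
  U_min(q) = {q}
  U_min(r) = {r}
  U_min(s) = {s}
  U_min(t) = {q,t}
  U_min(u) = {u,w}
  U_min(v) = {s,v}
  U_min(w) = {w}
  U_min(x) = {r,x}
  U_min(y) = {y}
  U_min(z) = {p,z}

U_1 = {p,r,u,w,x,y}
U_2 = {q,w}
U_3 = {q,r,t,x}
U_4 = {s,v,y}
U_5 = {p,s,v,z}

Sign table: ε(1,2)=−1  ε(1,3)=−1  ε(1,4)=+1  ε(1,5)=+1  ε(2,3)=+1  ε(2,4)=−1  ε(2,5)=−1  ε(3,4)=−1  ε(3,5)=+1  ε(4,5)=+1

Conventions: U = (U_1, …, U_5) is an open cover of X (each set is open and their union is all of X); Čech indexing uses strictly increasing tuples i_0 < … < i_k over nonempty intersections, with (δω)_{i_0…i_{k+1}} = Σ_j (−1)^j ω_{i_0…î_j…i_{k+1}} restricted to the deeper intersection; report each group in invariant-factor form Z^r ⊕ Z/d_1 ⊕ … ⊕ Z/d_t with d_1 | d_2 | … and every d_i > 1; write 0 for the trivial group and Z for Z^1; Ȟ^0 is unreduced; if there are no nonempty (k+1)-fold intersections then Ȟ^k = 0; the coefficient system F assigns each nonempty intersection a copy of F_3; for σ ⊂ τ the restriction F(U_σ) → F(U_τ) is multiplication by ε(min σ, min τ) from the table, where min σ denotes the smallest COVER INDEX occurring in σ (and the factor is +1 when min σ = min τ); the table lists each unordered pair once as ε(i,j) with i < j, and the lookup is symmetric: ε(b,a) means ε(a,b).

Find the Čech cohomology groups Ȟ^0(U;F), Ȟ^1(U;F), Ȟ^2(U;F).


Ȟ^0(U;F) ≅ Z/3, Ȟ^1(U;F) ≅ Z/3 ⊕ Z/3, Ȟ^2(U;F) ≅ 0

nonempty overlaps:
  U12={w} U13={r,x} U14={y} U15={p} U23={q} U45={s,v}
C dims 5,6; δ0: rk_F3 4
degree 0: 5−4−0 = 1 → Ȟ^0 ≅ Z/3
degree 1: 6−0−4 = 2 → Ȟ^1 ≅ Z/3 ⊕ Z/3
degree 2: 0−0−0 = 0 → Ȟ^2 ≅ 0


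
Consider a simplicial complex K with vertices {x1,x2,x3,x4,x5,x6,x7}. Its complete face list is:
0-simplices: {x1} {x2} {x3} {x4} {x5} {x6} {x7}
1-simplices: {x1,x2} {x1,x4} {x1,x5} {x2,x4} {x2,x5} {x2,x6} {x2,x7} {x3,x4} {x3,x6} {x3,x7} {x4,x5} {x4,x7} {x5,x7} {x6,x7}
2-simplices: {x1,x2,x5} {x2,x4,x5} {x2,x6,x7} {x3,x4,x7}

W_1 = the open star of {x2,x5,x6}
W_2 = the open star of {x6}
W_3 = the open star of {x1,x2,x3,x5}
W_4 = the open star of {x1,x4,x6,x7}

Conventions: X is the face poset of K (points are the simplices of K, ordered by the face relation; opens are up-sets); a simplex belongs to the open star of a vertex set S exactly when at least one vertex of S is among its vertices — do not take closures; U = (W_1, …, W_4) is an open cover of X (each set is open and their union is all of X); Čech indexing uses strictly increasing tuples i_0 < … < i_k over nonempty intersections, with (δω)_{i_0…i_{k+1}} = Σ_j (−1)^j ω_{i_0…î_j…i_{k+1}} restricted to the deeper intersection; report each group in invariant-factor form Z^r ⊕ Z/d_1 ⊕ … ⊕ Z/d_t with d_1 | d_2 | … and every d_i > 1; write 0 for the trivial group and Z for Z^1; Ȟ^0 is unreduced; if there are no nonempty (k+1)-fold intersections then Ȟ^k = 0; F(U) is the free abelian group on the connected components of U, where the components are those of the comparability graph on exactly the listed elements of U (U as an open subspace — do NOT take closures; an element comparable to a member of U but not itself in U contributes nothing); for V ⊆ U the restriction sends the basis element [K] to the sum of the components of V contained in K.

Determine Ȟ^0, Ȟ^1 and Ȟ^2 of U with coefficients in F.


Ȟ^0 = Z,  Ȟ^1 = Z^4,  Ȟ^2 = 0

nerve simplices:
  W1={{x2},{x5},{x6},{x1,x2},{x1,x5},{x2,x4},{x2,x5},{x2,x6},{x2,x7},{x3,x6},{x4,x5},{x5,x7},{x6,x7},{x1,x2,x5},{x2,x4,x5},{x2,x6,x7}} W2={{x6},{x2,x6},{x3,x6},{x6,x7},{x2,x6,x7}} W3={{x1},{x2},{x3},{x5},{x1,x2},{x1,x4},{x1,x5},{x2,x4},{x2,x5},{x2,x6},{x2,x7},{x3,x4},{x3,x6},{x3,x7},{x4,x5},{x5,x7},{x1,x2,x5},{x2,x4,x5},{x2,x6,x7},{x3,x4,x7}} W4={{x1},{x4},{x6},{x7},{x1,x2},{x1,x4},{x1,x5},{x2,x4},{x2,x6},{x2,x7},{x3,x4},{x3,x6},{x3,x7},{x4,x5},{x4,x7},{x5,x7},{x6,x7},{x1,x2,x5},{x2,x4,x5},{x2,x6,x7},{x3,x4,x7}}
  W12={{x6},{x2,x6},{x3,x6},{x6,x7},{x2,x6,x7}} W13={{x2},{x5},{x1,x2},{x1,x5},{x2,x4},{x2,x5},{x2,x6},{x2,x7},{x3,x6},{x4,x5},{x5,x7},{x1,x2,x5},{x2,x4,x5},{x2,x6,x7}} W14={{x6},{x1,x2},{x1,x5},{x2,x4},{x2,x6},{x2,x7},{x3,x6},{x4,x5},{x5,x7},{x6,x7},{x1,x2,x5},{x2,x4,x5},{x2,x6,x7}} W23={{x2,x6},{x3,x6},{x2,x6,x7}} W24={{x6},{x2,x6},{x3,x6},{x6,x7},{x2,x6,x7}} W34={{x1},{x1,x2},{x1,x4},{x1,x5},{x2,x4},{x2,x6},{x2,x7},{x3,x4},{x3,x6},{x3,x7},{x4,x5},{x5,x7},{x1,x2,x5},{x2,x4,x5},{x2,x6,x7},{x3,x4,x7}}
  W123={{x2,x6},{x3,x6},{x2,x6,x7}} W124={{x6},{x2,x6},{x3,x6},{x6,x7},{x2,x6,x7}} W134={{x1,x2},{x1,x5},{x2,x4},{x2,x6},{x2,x7},{x3,x6},{x4,x5},{x5,x7},{x1,x2,x5},{x2,x4,x5},{x2,x6,x7}} W234={{x2,x6},{x3,x6},{x2,x6,x7}}
  W1234={{x2,x6},{x3,x6},{x2,x6,x7}}
components per intersection:
  W1: {{x2},{x5},{x6},{x1,x2},{x1,x5},{x2,x4},{x2,x5},{x2,x6},{x2,x7},{x3,x6},{x4,x5},{x5,x7},{x6,x7},{x1,x2,x5},{x2,x4,x5},{x2,x6,x7}}
  W2: {{x6},{x2,x6},{x3,x6},{x6,x7},{x2,x6,x7}}
  W3: {{x1},{x2},{x5},{x1,x2},{x1,x4},{x1,x5},{x2,x4},{x2,x5},{x2,x6},{x2,x7},{x4,x5},{x5,x7},{x1,x2,x5},{x2,x4,x5},{x2,x6,x7}} {{x3},{x3,x4},{x3,x6},{x3,x7},{x3,x4,x7}}
  W4: {{x1},{x4},{x6},{x7},{x1,x2},{x1,x4},{x1,x5},{x2,x4},{x2,x6},{x2,x7},{x3,x4},{x3,x6},{x3,x7},{x4,x5},{x4,x7},{x5,x7},{x6,x7},{x1,x2,x5},{x2,x4,x5},{x2,x6,x7},{x3,x4,x7}}
  W12: {{x6},{x2,x6},{x3,x6},{x6,x7},{x2,x6,x7}}
  W13: {{x2},{x5},{x1,x2},{x1,x5},{x2,x4},{x2,x5},{x2,x6},{x2,x7},{x4,x5},{x5,x7},{x1,x2,x5},{x2,x4,x5},{x2,x6,x7}} {{x3,x6}}
  W14: {{x6},{x2,x6},{x2,x7},{x3,x6},{x6,x7},{x2,x6,x7}} {{x1,x2},{x1,x5},{x1,x2,x5}} {{x2,x4},{x4,x5},{x2,x4,x5}} {{x5,x7}}
  W23: {{x2,x6},{x2,x6,x7}} {{x3,x6}}
  W24: {{x6},{x2,x6},{x3,x6},{x6,x7},{x2,x6,x7}}
  W34: {{x1},{x1,x2},{x1,x4},{x1,x5},{x1,x2,x5}} {{x2,x4},{x4,x5},{x2,x4,x5}} {{x2,x6},{x2,x7},{x2,x6,x7}} {{x3,x4},{x3,x7},{x3,x4,x7}} {{x3,x6}} {{x5,x7}}
  W123: {{x2,x6},{x2,x6,x7}} {{x3,x6}}
  W124: {{x6},{x2,x6},{x3,x6},{x6,x7},{x2,x6,x7}}
  W134: {{x1,x2},{x1,x5},{x1,x2,x5}} {{x2,x4},{x4,x5},{x2,x4,x5}} {{x2,x6},{x2,x7},{x2,x6,x7}} {{x3,x6}} {{x5,x7}}
  W234: {{x2,x6},{x2,x6,x7}} {{x3,x6}}
  W1234: {{x2,x6},{x2,x6,x7}} {{x3,x6}}
C dims 5,16,10,2; δ0: rk 4, SNF 1^4; δ1: rk 8, SNF 1^8; δ2: rk 2, SNF 1^2
degree 0: 5−4−0 = 1 → Ȟ^0 ≅ Z
degree 1: 16−8−4 = 4 → Ȟ^1 ≅ Z^4
degree 2: 10−2−8 = 0 → Ȟ^2 ≅ 0


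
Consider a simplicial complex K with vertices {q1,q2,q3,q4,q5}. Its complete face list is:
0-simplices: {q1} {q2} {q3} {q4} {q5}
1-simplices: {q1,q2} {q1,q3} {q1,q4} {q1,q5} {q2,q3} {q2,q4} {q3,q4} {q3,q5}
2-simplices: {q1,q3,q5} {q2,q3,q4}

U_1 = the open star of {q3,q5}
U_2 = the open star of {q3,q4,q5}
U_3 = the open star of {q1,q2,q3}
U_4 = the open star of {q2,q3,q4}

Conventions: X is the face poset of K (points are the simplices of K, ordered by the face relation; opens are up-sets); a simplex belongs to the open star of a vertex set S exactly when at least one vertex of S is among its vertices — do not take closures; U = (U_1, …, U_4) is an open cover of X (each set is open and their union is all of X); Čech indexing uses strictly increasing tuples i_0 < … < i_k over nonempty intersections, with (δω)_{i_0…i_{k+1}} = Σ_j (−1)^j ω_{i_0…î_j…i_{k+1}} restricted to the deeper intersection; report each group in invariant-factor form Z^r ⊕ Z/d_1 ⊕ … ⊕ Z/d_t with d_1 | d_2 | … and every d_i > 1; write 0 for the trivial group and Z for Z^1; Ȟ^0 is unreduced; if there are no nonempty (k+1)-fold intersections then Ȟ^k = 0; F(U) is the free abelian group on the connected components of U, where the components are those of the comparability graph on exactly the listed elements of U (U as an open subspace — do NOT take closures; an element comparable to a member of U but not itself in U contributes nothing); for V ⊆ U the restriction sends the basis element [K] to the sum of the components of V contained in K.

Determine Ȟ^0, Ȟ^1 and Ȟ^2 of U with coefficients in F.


Ȟ^0 = Z; Ȟ^1 = Z; Ȟ^2 = 0

intersection data:
  U1={{q3},{q5},{q1,q3},{q1,q5},{q2,q3},{q3,q4},{q3,q5},{q1,q3,q5},{q2,q3,q4}} U2={{q3},{q4},{q5},{q1,q3},{q1,q4},{q1,q5},{q2,q3},{q2,q4},{q3,q4},{q3,q5},{q1,q3,q5},{q2,q3,q4}} U3={{q1},{q2},{q3},{q1,q2},{q1,q3},{q1,q4},{q1,q5},{q2,q3},{q2,q4},{q3,q4},{q3,q5},{q1,q3,q5},{q2,q3,q4}} U4={{q2},{q3},{q4},{q1,q2},{q1,q3},{q1,q4},{q2,q3},{q2,q4},{q3,q4},{q3,q5},{q1,q3,q5},{q2,q3,q4}}
  U12={{q3},{q5},{q1,q3},{q1,q5},{q2,q3},{q3,q4},{q3,q5},{q1,q3,q5},{q2,q3,q4}} U13={{q3},{q1,q3},{q1,q5},{q2,q3},{q3,q4},{q3,q5},{q1,q3,q5},{q2,q3,q4}} U14={{q3},{q1,q3},{q2,q3},{q3,q4},{q3,q5},{q1,q3,q5},{q2,q3,q4}} U23={{q3},{q1,q3},{q1,q4},{q1,q5},{q2,q3},{q2,q4},{q3,q4},{q3,q5},{q1,q3,q5},{q2,q3,q4}} U24={{q3},{q4},{q1,q3},{q1,q4},{q2,q3},{q2,q4},{q3,q4},{q3,q5},{q1,q3,q5},{q2,q3,q4}} U34={{q2},{q3},{q1,q2},{q1,q3},{q1,q4},{q2,q3},{q2,q4},{q3,q4},{q3,q5},{q1,q3,q5},{q2,q3,q4}}
  U123={{q3},{q1,q3},{q1,q5},{q2,q3},{q3,q4},{q3,q5},{q1,q3,q5},{q2,q3,q4}} U124={{q3},{q1,q3},{q2,q3},{q3,q4},{q3,q5},{q1,q3,q5},{q2,q3,q4}} U134={{q3},{q1,q3},{q2,q3},{q3,q4},{q3,q5},{q1,q3,q5},{q2,q3,q4}} U234={{q3},{q1,q3},{q1,q4},{q2,q3},{q2,q4},{q3,q4},{q3,q5},{q1,q3,q5},{q2,q3,q4}}
  U1234={{q3},{q1,q3},{q2,q3},{q3,q4},{q3,q5},{q1,q3,q5},{q2,q3,q4}}
components per intersection:
  U1: {{q3},{q5},{q1,q3},{q1,q5},{q2,q3},{q3,q4},{q3,q5},{q1,q3,q5},{q2,q3,q4}}
  U2: {{q3},{q4},{q5},{q1,q3},{q1,q4},{q1,q5},{q2,q3},{q2,q4},{q3,q4},{q3,q5},{q1,q3,q5},{q2,q3,q4}}
  U3: {{q1},{q2},{q3},{q1,q2},{q1,q3},{q1,q4},{q1,q5},{q2,q3},{q2,q4},{q3,q4},{q3,q5},{q1,q3,q5},{q2,q3,q4}}
  U4: {{q2},{q3},{q4},{q1,q2},{q1,q3},{q1,q4},{q2,q3},{q2,q4},{q3,q4},{q3,q5},{q1,q3,q5},{q2,q3,q4}}
  U12: {{q3},{q5},{q1,q3},{q1,q5},{q2,q3},{q3,q4},{q3,q5},{q1,q3,q5},{q2,q3,q4}}
  U13: {{q3},{q1,q3},{q1,q5},{q2,q3},{q3,q4},{q3,q5},{q1,q3,q5},{q2,q3,q4}}
  U14: {{q3},{q1,q3},{q2,q3},{q3,q4},{q3,q5},{q1,q3,q5},{q2,q3,q4}}
  U23: {{q3},{q1,q3},{q1,q5},{q2,q3},{q2,q4},{q3,q4},{q3,q5},{q1,q3,q5},{q2,q3,q4}} {{q1,q4}}
  U24: {{q3},{q4},{q1,q3},{q1,q4},{q2,q3},{q2,q4},{q3,q4},{q3,q5},{q1,q3,q5},{q2,q3,q4}}
  U34: {{q2},{q3},{q1,q2},{q1,q3},{q2,q3},{q2,q4},{q3,q4},{q3,q5},{q1,q3,q5},{q2,q3,q4}} {{q1,q4}}
  U123: {{q3},{q1,q3},{q1,q5},{q2,q3},{q3,q4},{q3,q5},{q1,q3,q5},{q2,q3,q4}}
  U124: {{q3},{q1,q3},{q2,q3},{q3,q4},{q3,q5},{q1,q3,q5},{q2,q3,q4}}
  U134: {{q3},{q1,q3},{q2,q3},{q3,q4},{q3,q5},{q1,q3,q5},{q2,q3,q4}}
  U234: {{q3},{q1,q3},{q2,q3},{q2,q4},{q3,q4},{q3,q5},{q1,q3,q5},{q2,q3,q4}} {{q1,q4}}
  U1234: {{q3},{q1,q3},{q2,q3},{q3,q4},{q3,q5},{q1,q3,q5},{q2,q3,q4}}
C dims 4,8,5,1; δ0: rk 3, SNF 1^3; δ1: rk 4, SNF 1^4; δ2: rk 1, SNF 1^1
Ȟ^0 = (4 − 3) − 0 = 1, so Ȟ^0 ≅ Z
Ȟ^1 = (8 − 4) − 3 = 1, so Ȟ^1 ≅ Z
Ȟ^2 = (5 − 1) − 4 = 0, so Ȟ^2 ≅ 0
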